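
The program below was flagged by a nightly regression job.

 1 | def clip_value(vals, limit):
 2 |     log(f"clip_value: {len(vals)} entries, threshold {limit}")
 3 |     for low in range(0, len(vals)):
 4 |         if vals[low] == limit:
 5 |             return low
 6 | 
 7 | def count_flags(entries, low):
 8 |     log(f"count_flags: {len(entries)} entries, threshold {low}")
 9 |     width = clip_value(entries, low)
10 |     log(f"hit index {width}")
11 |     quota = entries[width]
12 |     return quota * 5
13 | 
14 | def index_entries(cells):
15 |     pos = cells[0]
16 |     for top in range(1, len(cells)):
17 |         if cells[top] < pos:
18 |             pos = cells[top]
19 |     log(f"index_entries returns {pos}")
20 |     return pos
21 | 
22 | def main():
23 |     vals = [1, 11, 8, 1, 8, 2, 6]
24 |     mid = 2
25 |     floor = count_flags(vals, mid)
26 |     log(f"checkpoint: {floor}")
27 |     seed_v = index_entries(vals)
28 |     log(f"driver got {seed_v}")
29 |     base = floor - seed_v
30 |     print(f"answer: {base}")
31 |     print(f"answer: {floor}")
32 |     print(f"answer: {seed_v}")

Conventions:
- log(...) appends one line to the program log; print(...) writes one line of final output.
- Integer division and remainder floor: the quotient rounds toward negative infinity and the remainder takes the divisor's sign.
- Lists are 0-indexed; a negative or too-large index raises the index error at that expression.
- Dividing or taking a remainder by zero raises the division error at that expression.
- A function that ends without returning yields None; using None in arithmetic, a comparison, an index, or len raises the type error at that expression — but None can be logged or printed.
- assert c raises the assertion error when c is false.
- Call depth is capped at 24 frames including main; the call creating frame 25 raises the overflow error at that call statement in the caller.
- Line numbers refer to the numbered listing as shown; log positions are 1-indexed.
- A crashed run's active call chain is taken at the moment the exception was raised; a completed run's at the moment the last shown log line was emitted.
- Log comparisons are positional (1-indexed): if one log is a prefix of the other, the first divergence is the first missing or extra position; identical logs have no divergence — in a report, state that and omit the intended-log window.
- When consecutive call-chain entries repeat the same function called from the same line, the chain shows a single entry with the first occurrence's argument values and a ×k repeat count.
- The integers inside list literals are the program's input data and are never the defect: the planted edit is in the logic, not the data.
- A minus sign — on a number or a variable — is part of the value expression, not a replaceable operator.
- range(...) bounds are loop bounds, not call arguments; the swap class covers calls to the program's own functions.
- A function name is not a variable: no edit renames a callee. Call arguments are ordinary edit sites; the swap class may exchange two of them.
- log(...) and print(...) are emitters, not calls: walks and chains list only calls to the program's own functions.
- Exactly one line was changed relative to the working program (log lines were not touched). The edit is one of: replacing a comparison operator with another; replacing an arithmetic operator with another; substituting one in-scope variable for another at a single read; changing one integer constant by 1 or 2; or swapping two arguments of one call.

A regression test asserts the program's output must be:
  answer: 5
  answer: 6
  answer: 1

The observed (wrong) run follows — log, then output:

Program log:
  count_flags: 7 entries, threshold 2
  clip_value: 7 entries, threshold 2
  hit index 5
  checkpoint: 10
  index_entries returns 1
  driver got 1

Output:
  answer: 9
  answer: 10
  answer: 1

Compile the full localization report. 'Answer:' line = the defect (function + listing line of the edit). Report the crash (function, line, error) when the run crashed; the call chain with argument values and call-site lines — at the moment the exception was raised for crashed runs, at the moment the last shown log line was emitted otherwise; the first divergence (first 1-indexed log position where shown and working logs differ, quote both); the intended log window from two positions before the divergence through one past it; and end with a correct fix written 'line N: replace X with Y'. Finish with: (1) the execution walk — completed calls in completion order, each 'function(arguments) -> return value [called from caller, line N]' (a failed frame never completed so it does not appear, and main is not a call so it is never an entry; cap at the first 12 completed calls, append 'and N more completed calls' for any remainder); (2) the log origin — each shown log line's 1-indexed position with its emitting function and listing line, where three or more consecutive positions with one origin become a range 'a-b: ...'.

Answer: the defect is in count_flags at line 12.
Key fact: Log line 4 is where behavior first shows: 'checkpoint: 10' appears instead of 'checkpoint: 6'.
Call chain: main.
First divergence: at position 4 the run shows 'checkpoint: 10' where the working version logs 'checkpoint: 6'.
Intended log window:
  2: clip_value: 7 entries, threshold 2
  3: hit index 5
  4: checkpoint: 6
  5: index_entries returns 1
Execution walk:
  clip_value([1, 11, 8, 1, 8, 2, 6], 2) -> 5  [called from count_flags, line 9]
  count_flags([1, 11, 8, 1, 8, 2, 6], 2) -> 10  [called from main, line 25]
  index_entries([1, 11, 8, 1, 8, 2, 6]) -> 1  [called from main, line 27]
Log origin:
  1: logged in count_flags at line 8
  2: logged in clip_value at line 2
  3: logged in count_flags at line 10
  4: logged in main at line 26
  5: logged in index_entries at line 19
  6: logged in main at line 28
A correct fix: line 12: replace `5` with `3`.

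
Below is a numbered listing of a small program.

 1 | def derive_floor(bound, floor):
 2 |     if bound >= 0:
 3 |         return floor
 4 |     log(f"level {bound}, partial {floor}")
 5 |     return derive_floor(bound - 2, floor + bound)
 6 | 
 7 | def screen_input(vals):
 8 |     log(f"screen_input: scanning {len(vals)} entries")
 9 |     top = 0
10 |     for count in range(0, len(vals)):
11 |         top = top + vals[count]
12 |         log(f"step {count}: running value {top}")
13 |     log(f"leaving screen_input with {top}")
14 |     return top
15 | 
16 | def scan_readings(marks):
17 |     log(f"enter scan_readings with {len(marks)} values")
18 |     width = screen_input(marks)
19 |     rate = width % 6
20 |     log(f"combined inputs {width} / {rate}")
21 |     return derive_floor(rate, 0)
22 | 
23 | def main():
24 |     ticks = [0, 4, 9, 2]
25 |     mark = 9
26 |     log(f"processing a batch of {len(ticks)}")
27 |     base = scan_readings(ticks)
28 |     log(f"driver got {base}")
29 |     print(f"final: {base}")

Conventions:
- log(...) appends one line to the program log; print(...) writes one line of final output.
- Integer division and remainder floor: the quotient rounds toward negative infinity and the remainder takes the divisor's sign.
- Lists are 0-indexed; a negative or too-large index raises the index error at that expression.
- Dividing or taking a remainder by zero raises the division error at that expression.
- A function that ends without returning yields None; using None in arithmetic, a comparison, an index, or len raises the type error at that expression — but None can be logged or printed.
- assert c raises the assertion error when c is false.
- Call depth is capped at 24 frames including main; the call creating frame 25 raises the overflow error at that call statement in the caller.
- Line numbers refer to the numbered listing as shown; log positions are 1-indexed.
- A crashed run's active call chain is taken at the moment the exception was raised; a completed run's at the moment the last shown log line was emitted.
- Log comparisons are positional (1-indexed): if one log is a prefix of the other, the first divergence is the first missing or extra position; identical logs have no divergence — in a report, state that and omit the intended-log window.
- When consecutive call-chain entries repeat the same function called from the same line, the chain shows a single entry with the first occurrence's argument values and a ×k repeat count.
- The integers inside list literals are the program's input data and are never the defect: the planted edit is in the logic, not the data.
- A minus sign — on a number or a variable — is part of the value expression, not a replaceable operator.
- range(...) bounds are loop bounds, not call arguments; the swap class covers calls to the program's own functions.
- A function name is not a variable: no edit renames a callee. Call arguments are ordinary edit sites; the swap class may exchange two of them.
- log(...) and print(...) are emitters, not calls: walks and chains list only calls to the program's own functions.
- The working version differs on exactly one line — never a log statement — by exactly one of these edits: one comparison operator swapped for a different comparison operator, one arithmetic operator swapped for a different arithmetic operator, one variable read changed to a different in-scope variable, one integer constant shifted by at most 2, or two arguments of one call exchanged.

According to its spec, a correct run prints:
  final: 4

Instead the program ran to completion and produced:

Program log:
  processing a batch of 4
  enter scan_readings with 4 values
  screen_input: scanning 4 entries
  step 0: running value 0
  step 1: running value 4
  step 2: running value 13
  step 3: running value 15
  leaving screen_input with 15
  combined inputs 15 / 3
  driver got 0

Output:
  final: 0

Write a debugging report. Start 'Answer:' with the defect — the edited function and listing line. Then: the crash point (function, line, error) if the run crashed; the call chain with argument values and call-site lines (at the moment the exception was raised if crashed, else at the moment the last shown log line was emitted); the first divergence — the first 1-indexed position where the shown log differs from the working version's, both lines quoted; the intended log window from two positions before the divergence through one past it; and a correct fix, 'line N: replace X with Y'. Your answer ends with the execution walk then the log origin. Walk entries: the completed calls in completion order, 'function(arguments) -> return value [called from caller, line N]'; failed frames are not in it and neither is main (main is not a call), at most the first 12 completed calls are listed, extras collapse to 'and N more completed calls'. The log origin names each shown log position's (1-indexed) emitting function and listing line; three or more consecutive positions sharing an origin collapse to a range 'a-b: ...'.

Answer: the defect is in derive_floor at line 2.
The tell: Position 10 is the first bad log line: 'driver got 0' should read 'level 3, partial 0'.
Call chain: main.
First divergence: position 10 — the shown line 'driver got 0' should read 'level 3, partial 0'.
Intended log window:
  8: leaving screen_input with 15
  9: combined inputs 15 / 3
  10: level 3, partial 0
  11: level 1, partial 3
Execution walk:
  screen_input([0, 4, 9, 2]) -> 15  [called from scan_readings, line 18]
  derive_floor(3, 0) -> 0  [called from scan_readings, line 21]
  scan_readings([0, 4, 9, 2]) -> 0  [called from main, line 27]
Log origins:
  1 — main, line 26
  2 — scan_readings, line 17
  3 — screen_input, line 8
  4-7 — screen_input, line 12
  8 — screen_input, line 13
  9 — scan_readings, line 20
  10 — main, line 28
A correct fix: line 2: replace `>=` with `<=`.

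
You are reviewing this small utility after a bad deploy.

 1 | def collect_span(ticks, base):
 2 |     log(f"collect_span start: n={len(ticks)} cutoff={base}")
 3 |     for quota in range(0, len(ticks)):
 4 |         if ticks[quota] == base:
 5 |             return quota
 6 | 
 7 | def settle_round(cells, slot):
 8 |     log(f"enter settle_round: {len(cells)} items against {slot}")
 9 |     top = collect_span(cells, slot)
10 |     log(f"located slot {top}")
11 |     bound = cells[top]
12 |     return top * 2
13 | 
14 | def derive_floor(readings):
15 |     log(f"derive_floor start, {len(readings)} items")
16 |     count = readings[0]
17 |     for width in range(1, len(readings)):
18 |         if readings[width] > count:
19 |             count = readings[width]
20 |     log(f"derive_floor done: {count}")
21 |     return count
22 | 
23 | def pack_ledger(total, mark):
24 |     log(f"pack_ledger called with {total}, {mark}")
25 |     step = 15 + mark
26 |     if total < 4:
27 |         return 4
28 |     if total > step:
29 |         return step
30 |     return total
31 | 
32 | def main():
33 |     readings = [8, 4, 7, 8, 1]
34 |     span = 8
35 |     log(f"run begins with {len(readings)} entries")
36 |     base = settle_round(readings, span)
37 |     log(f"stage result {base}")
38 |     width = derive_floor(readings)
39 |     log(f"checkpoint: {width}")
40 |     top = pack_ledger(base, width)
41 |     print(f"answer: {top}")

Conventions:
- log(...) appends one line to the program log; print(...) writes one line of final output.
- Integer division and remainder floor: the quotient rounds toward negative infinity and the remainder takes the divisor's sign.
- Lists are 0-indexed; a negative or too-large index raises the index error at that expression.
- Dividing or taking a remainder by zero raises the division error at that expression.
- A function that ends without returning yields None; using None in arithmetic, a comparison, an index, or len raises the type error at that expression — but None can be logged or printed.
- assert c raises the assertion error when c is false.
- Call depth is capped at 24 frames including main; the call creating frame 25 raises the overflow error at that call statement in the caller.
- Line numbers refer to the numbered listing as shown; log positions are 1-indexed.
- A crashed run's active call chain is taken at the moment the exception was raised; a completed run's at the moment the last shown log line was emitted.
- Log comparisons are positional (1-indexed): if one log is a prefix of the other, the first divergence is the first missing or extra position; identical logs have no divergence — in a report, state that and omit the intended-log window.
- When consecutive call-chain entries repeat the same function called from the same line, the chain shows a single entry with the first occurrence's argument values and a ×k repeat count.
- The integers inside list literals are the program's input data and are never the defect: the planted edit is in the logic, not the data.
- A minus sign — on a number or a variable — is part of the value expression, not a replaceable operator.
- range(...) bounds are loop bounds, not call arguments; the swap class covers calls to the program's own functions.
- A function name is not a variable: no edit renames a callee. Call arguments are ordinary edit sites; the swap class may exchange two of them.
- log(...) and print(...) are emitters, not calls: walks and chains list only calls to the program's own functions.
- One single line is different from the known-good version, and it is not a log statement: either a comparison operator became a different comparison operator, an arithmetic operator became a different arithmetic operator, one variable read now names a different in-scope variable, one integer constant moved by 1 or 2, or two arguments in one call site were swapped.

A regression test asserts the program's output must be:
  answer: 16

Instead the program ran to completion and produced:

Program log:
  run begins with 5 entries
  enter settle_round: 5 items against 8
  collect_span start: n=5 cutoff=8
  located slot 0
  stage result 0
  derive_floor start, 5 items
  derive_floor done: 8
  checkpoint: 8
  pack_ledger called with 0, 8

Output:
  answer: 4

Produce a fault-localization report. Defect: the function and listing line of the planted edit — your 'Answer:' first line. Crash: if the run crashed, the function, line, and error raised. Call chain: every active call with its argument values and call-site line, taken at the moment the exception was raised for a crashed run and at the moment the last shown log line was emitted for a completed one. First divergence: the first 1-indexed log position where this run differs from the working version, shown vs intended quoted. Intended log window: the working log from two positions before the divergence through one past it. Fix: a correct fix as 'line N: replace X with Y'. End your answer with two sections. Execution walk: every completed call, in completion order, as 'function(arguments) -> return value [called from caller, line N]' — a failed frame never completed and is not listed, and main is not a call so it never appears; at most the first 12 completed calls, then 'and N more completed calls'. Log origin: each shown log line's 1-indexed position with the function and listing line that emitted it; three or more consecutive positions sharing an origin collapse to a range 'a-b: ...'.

Answer: the defect is in settle_round at line 12.
Key fact: Log line 5 is where behavior first shows: 'stage result 0' appears instead of 'stage result 16'.
Call chain: main -> pack_ledger(0, 8) (called at line 40).
First divergence: position 5 — the shown line 'stage result 0' should read 'stage result 16'.
Intended log window:
  3: collect_span start: n=5 cutoff=8
  4: located slot 0
  5: stage result 16
  6: derive_floor start, 5 items
Execution walk:
  collect_span([8, 4, 7, 8, 1], 8) -> 0  [called from settle_round, line 9]
  settle_round([8, 4, 7, 8, 1], 8) -> 0  [called from main, line 36]
  derive_floor([8, 4, 7, 8, 1]) -> 8  [called from main, line 38]
  pack_ledger(0, 8) -> 4  [called from main, line 40]
Log origin:
  1: logged in main at line 35
  2: logged in settle_round at line 8
  3: logged in collect_span at line 2
  4: logged in settle_round at line 10
  5: logged in main at line 37
  6: logged in derive_floor at line 15
  7: logged in derive_floor at line 20
  8: logged in main at line 39
  9: logged in pack_ledger at line 24
A correct fix: line 12: replace `top` with `bound`.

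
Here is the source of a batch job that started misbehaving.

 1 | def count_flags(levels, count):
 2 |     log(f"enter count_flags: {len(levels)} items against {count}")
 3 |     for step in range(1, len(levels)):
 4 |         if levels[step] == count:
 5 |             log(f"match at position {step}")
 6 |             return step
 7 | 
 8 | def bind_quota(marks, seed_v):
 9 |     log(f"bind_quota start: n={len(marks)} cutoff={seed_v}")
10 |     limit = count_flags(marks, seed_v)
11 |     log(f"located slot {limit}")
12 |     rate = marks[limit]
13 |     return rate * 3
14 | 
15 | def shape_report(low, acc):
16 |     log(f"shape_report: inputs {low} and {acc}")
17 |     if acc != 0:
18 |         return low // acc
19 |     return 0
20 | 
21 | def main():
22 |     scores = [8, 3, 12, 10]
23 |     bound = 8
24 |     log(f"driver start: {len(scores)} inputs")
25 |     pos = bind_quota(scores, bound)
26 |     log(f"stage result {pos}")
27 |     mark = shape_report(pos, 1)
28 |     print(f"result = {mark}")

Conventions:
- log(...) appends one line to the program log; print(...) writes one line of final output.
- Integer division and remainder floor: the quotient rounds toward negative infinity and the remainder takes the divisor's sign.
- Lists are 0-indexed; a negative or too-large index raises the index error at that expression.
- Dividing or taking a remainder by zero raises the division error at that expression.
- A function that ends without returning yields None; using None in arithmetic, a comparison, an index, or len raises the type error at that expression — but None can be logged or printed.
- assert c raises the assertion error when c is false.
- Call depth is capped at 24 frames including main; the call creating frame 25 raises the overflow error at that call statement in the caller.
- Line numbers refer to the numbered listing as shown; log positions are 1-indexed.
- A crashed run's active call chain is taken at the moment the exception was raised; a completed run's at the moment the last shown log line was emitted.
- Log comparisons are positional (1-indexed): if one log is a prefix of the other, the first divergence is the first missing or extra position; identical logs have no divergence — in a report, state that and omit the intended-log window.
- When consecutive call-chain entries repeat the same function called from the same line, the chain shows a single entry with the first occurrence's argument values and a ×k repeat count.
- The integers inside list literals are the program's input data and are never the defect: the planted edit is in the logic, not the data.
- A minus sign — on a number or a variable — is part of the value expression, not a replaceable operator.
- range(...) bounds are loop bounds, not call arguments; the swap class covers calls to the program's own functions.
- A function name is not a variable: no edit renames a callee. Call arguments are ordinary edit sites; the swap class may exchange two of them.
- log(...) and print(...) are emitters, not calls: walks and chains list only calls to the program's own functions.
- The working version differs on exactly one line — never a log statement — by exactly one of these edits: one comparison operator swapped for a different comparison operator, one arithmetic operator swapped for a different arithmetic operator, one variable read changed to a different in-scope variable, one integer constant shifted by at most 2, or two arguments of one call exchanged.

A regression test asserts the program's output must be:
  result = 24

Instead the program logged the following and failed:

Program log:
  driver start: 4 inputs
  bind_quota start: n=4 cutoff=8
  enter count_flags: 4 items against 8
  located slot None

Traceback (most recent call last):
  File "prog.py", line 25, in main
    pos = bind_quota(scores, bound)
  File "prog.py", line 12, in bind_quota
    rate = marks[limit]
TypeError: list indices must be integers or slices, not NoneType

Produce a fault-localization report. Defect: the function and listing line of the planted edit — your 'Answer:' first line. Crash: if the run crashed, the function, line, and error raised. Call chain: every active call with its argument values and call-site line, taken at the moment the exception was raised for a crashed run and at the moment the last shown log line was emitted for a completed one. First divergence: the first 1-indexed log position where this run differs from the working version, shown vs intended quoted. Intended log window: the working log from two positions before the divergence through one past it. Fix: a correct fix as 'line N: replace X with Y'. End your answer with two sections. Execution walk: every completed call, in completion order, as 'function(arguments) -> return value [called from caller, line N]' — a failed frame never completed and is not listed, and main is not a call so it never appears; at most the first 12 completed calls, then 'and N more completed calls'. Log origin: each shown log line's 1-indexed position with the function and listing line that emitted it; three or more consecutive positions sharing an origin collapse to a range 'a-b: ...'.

Answer: the defect is in count_flags at line 3.
Key observation: Position 4 is the first bad log line: 'located slot None' should read 'match at position 0'.
Crash: bind_quota, line 12, TypeError.
Call chain: main -> bind_quota([8, 3, 12, 10], 8) (called at line 25).
First divergence: position 4 — the shown line 'located slot None' should read 'match at position 0'.
Intended log window:
  2: bind_quota start: n=4 cutoff=8
  3: enter count_flags: 4 items against 8
  4: match at position 0
  5: located slot 0
Execution walk:
  count_flags([8, 3, 12, 10], 8) -> None  [called from bind_quota, line 10]
Log origins:
  1: emitted by main (line 24)
  2: emitted by bind_quota (line 9)
  3: emitted by count_flags (line 2)
  4: emitted by bind_quota (line 11)
A correct fix: line 3: replace `1` with `0`.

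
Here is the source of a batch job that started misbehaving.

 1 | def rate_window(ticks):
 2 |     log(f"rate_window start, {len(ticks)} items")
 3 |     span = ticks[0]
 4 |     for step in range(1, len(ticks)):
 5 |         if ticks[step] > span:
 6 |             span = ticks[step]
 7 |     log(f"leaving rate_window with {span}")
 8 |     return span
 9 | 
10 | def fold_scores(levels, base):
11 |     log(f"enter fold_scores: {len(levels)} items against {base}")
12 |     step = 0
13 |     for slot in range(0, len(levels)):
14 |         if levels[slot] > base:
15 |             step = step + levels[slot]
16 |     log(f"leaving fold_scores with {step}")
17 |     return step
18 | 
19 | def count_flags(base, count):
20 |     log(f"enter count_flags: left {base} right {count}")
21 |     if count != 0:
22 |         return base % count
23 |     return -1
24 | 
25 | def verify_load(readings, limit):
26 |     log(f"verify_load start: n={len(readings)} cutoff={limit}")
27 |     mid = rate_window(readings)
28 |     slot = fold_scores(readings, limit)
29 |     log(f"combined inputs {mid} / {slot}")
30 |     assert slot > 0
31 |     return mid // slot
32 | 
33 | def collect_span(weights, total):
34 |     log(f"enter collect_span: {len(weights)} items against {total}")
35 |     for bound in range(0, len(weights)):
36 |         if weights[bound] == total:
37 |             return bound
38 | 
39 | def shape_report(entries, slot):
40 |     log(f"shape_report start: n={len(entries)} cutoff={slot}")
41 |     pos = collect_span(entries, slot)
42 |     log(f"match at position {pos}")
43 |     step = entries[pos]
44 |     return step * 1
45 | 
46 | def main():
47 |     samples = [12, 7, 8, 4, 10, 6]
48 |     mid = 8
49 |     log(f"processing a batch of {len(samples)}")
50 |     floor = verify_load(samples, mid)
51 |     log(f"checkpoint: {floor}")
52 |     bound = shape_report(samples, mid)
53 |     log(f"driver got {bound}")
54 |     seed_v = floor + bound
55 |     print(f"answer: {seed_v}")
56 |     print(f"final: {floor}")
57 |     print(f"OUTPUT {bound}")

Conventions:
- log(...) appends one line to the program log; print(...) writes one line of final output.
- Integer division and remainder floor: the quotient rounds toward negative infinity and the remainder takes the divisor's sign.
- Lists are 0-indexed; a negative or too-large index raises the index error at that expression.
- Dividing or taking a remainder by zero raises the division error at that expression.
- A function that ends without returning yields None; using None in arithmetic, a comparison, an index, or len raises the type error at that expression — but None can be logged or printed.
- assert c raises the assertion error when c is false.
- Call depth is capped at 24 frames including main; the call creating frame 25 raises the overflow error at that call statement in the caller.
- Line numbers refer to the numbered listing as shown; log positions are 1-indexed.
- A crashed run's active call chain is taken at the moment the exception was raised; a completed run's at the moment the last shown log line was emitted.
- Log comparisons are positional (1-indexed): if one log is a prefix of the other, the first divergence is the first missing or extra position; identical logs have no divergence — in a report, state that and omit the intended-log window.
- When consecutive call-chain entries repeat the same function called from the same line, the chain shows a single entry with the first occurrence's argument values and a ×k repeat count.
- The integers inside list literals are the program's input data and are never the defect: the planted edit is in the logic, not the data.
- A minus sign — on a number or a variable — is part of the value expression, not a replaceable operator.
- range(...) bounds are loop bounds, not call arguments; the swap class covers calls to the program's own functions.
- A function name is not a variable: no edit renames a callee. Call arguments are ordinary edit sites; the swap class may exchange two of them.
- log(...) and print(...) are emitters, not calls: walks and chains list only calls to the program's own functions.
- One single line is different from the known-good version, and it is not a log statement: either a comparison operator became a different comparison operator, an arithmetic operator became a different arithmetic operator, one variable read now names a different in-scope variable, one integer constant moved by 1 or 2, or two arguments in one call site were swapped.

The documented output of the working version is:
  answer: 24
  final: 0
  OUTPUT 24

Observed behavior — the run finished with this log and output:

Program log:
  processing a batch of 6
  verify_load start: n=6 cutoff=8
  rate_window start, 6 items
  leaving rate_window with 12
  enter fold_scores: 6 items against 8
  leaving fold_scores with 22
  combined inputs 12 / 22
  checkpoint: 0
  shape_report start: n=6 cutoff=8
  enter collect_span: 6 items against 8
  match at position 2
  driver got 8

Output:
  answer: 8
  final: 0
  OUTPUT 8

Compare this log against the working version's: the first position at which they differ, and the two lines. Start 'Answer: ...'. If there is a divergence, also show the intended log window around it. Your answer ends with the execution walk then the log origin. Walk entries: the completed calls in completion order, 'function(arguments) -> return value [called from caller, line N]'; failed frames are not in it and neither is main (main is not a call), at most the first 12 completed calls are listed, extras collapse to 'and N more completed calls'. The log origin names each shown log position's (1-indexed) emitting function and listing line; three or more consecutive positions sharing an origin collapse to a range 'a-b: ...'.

Answer: at position 12 the run shows 'driver got 8' where the working version logs 'driver got 24'.
Intended log window:
  10: enter collect_span: 6 items against 8
  11: match at position 2
  12: driver got 24
Execution walk:
  rate_window([12, 7, 8, 4, 10, 6]) -> 12  [called from verify_load, line 27]
  fold_scores([12, 7, 8, 4, 10, 6], 8) -> 22  [called from verify_load, line 28]
  verify_load([12, 7, 8, 4, 10, 6], 8) -> 0  [called from main, line 50]
  collect_span([12, 7, 8, 4, 10, 6], 8) -> 2  [called from shape_report, line 41]
  shape_report([12, 7, 8, 4, 10, 6], 8) -> 8  [called from main, line 52]
Log origins:
  1 — main, line 49
  2 — verify_load, line 26
  3 — rate_window, line 2
  4 — rate_window, line 7
  5 — fold_scores, line 11
  6 — fold_scores, line 16
  7 — verify_load, line 29
  8 — main, line 51
  9 — shape_report, line 40
  10 — collect_span, line 34
  11 — shape_report, line 42
  12 — main, line 53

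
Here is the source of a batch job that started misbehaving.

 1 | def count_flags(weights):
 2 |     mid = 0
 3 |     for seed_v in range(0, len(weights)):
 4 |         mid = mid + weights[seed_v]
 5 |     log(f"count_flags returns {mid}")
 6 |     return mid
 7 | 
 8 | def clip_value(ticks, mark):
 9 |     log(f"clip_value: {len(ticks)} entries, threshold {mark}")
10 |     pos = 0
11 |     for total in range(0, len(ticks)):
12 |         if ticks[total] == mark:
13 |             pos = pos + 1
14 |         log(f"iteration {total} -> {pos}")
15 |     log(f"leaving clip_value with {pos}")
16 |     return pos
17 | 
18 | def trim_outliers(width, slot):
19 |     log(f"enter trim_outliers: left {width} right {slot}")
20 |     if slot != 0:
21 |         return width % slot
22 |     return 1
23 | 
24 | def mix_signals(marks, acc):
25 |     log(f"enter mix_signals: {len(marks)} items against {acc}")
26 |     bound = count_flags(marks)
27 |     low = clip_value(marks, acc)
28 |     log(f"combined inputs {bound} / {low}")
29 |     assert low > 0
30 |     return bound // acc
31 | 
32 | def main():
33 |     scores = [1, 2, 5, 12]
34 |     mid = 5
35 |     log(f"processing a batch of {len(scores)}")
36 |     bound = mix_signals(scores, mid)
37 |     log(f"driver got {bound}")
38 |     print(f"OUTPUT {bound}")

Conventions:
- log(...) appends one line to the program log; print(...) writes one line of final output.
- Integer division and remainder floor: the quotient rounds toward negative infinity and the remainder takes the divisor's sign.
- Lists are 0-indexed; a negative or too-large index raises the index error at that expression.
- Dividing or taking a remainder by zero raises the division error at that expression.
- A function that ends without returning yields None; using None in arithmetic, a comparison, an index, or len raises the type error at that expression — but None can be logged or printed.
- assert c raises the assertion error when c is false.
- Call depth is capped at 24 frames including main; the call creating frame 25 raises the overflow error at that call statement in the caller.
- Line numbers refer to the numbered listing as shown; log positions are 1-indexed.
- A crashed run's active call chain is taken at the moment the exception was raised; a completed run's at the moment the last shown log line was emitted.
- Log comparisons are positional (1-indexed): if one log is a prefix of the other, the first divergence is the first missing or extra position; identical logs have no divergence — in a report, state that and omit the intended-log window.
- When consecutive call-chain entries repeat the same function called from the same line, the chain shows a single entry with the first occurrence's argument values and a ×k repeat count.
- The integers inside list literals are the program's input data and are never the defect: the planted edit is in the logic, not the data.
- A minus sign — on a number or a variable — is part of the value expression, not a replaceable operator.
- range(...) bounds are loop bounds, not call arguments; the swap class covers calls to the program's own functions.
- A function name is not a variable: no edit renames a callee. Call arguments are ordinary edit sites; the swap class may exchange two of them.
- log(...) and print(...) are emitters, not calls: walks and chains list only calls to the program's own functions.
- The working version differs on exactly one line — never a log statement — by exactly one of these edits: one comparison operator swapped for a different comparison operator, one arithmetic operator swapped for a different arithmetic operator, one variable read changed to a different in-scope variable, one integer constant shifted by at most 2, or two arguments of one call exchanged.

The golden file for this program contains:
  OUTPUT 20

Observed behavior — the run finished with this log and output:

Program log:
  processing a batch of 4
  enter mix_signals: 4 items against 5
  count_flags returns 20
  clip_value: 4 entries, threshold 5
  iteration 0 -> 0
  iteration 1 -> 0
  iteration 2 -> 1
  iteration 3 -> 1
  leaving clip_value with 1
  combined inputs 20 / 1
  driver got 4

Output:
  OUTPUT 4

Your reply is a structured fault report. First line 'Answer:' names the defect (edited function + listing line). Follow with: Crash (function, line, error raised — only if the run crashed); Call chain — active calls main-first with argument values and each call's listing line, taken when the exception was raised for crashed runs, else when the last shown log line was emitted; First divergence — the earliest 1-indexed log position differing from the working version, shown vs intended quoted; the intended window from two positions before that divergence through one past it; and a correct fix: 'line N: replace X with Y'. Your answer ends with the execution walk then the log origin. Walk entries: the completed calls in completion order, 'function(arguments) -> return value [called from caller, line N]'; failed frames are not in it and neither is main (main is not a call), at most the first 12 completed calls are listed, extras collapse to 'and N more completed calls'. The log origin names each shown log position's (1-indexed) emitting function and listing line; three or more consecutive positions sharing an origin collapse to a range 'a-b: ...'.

Answer: the defect is in mix_signals at line 30.
Key fact: The log first diverges at position 11: the faulty run prints 'driver got 4' where the working version prints 'driver got 20'.
Call chain: main.
First divergence: position 11; shown 'driver got 4' vs intended 'driver got 20'.
Intended log window:
  9: leaving clip_value with 1
  10: combined inputs 20 / 1
  11: driver got 20
Execution walk:
  count_flags([1, 2, 5, 12]) -> 20  [called from mix_signals, line 26]
  clip_value([1, 2, 5, 12], 5) -> 1  [called from mix_signals, line 27]
  mix_signals([1, 2, 5, 12], 5) -> 4  [called from main, line 36]
Log origins:
  1: emitted by main (line 35)
  2: emitted by mix_signals (line 25)
  3: emitted by count_flags (line 5)
  4: emitted by clip_value (line 9)
  5-8: emitted by clip_value (line 14)
  9: emitted by clip_value (line 15)
  10: emitted by mix_signals (line 28)
  11: emitted by main (line 37)
A correct fix: line 30: replace `acc` with `low`.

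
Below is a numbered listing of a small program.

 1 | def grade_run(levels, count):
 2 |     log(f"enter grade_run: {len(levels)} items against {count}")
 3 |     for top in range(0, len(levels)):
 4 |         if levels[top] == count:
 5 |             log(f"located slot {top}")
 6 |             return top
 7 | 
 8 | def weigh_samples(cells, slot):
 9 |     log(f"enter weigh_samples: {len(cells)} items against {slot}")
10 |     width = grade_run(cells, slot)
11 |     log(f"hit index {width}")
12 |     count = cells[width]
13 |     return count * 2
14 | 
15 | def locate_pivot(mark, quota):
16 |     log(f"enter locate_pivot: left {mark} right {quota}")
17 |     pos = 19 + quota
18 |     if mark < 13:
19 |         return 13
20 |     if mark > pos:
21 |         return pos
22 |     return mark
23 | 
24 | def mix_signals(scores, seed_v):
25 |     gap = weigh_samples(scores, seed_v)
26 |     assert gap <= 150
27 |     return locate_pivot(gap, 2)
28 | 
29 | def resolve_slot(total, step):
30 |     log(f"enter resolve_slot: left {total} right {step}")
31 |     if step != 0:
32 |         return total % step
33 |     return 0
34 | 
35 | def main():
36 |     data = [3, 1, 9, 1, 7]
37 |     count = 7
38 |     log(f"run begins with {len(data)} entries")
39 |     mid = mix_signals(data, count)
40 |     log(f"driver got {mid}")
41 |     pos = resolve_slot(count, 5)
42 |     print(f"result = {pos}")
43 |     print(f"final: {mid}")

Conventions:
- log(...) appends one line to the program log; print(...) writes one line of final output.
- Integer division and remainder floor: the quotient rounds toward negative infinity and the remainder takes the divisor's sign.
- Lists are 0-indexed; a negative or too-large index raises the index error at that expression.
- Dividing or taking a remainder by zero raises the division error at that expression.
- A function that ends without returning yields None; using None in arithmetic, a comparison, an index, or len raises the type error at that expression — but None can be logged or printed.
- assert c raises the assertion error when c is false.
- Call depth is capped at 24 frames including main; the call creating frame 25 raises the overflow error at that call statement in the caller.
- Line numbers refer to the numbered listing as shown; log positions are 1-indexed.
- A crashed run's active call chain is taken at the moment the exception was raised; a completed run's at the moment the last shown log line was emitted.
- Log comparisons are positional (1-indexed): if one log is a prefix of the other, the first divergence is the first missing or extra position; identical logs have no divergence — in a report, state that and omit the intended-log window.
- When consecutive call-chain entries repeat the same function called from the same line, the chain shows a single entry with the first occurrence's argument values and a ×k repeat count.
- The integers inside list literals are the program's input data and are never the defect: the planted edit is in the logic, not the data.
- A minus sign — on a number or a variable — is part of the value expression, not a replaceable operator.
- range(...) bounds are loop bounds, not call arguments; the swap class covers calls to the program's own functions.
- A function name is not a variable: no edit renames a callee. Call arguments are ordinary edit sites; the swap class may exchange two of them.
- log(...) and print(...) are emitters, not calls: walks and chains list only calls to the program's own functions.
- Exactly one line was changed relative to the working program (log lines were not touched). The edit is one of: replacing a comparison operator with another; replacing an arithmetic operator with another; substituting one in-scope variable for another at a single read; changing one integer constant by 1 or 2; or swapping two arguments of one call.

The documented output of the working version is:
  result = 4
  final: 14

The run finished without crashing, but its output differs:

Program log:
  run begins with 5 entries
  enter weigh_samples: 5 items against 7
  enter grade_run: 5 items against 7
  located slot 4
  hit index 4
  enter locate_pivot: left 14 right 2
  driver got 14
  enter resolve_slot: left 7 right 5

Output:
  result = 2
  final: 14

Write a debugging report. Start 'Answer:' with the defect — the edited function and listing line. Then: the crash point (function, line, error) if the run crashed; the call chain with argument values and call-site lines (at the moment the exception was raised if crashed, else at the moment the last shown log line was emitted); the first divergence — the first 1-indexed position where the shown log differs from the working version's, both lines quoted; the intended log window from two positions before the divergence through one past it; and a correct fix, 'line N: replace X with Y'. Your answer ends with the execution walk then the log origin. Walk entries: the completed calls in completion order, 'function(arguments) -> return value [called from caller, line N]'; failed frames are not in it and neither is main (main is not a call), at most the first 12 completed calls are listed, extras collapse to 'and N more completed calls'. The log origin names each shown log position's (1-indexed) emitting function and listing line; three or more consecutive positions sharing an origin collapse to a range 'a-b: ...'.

Answer: the defect is in main at line 41.
Core observation: The earliest visible damage is log position 8 — 'enter resolve_slot: left 7 right 5' rather than the intended 'enter resolve_slot: left 14 right 5'.
Call chain: main -> resolve_slot(7, 5) (called at line 41).
First divergence: position 8; shown 'enter resolve_slot: left 7 right 5' vs intended 'enter resolve_slot: left 14 right 5'.
Intended log window:
  6: enter locate_pivot: left 14 right 2
  7: driver got 14
  8: enter resolve_slot: left 14 right 5
Execution walk:
  grade_run([3, 1, 9, 1, 7], 7) -> 4  [called from weigh_samples, line 10]
  weigh_samples([3, 1, 9, 1, 7], 7) -> 14  [called from mix_signals, line 25]
  locate_pivot(14, 2) -> 14  [called from mix_signals, line 27]
  mix_signals([3, 1, 9, 1, 7], 7) -> 14  [called from main, line 39]
  resolve_slot(7, 5) -> 2  [called from main, line 41]
Origin of each log line:
  1: logged in main at line 38
  2: logged in weigh_samples at line 9
  3: logged in grade_run at line 2
  4: logged in grade_run at line 5
  5: logged in weigh_samples at line 11
  6: logged in locate_pivot at line 16
  7: logged in main at line 40
  8: logged in resolve_slot at line 30
A correct fix: line 41: replace `count` with `mid`.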